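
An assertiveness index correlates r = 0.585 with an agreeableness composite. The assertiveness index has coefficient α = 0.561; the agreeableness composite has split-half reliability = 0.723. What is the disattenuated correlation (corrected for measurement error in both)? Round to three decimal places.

0.919

r_true = r_obs / √(r_xx · r_yy) = 0.585 / √(0.561 × 0.723) = 0.585 / √0.405603 = 0.585 / 0.6369 ≈ 0.919.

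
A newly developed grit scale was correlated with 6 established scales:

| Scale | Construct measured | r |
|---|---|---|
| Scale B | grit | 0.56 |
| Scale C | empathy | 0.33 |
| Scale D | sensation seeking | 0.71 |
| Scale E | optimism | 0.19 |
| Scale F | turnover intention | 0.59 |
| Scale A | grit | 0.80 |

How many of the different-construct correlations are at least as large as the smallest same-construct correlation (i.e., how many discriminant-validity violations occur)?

2

Convergent (same construct = grit): Scale B, Scale A.
Smallest convergent = 0.56. Discriminant values: 0.33, 0.71, 0.19, 0.59; count ≥ 0.56 → 2.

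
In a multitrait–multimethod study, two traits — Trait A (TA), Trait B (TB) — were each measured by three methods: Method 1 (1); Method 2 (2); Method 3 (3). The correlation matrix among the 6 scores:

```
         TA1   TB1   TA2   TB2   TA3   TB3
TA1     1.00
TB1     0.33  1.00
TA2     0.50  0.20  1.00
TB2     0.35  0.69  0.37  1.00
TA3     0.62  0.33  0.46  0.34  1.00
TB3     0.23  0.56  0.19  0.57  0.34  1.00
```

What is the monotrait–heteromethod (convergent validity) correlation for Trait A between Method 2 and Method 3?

0.46

Same trait (TA), different methods: r(TA2, TA3) = 0.46.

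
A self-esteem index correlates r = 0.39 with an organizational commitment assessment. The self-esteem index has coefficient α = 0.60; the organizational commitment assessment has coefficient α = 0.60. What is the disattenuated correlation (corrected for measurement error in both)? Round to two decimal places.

r_true = r_obs / √(r_xx · r_yy) = 0.39 / √(0.60 × 0.60) = 0.39 / √0.3600 = 0.39 / 0.6000 ≈ 0.65.

0.65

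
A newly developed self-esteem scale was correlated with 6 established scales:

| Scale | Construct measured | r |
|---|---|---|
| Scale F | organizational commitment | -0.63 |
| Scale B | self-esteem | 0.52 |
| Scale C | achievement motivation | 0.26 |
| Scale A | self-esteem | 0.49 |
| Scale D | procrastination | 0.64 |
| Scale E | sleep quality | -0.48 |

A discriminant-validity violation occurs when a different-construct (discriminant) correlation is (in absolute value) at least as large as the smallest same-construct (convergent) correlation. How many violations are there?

2

Convergent (same construct = self-esteem): Scale B, Scale A.
Smallest convergent = 0.49. Discriminant |r|: 0.63, 0.26, 0.64, 0.48; count ≥ 0.49 → 2.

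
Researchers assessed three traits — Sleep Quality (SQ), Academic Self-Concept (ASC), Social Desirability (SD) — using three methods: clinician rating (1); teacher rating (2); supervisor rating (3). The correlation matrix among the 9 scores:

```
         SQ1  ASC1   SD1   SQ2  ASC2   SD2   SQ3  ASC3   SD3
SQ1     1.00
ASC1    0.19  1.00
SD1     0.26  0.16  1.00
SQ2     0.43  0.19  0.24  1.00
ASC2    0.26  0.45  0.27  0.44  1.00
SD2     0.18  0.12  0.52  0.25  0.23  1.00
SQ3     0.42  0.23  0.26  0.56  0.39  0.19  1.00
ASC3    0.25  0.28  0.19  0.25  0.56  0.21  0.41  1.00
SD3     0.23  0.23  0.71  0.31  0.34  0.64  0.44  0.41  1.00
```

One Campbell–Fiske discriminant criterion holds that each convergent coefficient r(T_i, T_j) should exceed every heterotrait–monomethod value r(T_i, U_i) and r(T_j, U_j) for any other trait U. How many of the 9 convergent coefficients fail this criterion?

Convergent coefficients and their comparison sets:
SQ (methods 1·2): 0.43 vs {0.19, 0.44, 0.26, 0.25} → fail.
SQ (methods 1·3): 0.42 vs {0.19, 0.41, 0.26, 0.44} → fail.
SQ (methods 2·3): 0.56 vs {0.44, 0.41, 0.25, 0.44} → pass.
ASC (methods 1·2): 0.45 vs {0.19, 0.44, 0.16, 0.23} → pass.
ASC (methods 1·3): 0.28 vs {0.19, 0.41, 0.16, 0.41} → fail.
ASC (methods 2·3): 0.56 vs {0.44, 0.41, 0.23, 0.41} → pass.
SD (methods 1·2): 0.52 vs {0.26, 0.25, 0.16, 0.23} → pass.
SD (methods 1·3): 0.71 vs {0.26, 0.44, 0.16, 0.41} → pass.
SD (methods 2·3): 0.64 vs {0.25, 0.44, 0.23, 0.41} → pass.
3 of 9 fail.

3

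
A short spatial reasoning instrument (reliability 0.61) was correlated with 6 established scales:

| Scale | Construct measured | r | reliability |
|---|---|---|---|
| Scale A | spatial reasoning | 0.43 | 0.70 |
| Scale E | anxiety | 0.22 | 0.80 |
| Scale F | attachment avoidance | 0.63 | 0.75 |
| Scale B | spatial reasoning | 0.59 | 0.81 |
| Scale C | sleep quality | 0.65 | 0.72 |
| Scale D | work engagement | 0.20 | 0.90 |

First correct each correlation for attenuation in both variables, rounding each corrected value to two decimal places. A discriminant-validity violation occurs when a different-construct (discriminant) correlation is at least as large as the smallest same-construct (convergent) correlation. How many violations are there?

Disattenuated r (r / √(r_scale · r_new)):
  Scale A (conv): 0.43 / √(0.70·0.61) = 0.66
  Scale E (disc): 0.22 / √(0.80·0.61) = 0.31
  Scale F (disc): 0.63 / √(0.75·0.61) = 0.93
  Scale B (conv): 0.59 / √(0.81·0.61) = 0.84
  Scale C (disc): 0.65 / √(0.72·0.61) = 0.98
  Scale D (disc): 0.20 / √(0.90·0.61) = 0.27
Smallest convergent = 0.66. Discriminant values: 0.31, 0.93, 0.98, 0.27; count ≥ 0.66 → 2.

2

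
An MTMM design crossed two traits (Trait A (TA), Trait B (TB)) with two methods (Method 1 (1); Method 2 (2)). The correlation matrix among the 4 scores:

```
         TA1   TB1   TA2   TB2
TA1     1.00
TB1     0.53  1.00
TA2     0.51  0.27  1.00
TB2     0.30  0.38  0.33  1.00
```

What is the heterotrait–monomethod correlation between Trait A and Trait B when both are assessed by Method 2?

0.33

Different traits, same method: r(TA2, TB2) = 0.33.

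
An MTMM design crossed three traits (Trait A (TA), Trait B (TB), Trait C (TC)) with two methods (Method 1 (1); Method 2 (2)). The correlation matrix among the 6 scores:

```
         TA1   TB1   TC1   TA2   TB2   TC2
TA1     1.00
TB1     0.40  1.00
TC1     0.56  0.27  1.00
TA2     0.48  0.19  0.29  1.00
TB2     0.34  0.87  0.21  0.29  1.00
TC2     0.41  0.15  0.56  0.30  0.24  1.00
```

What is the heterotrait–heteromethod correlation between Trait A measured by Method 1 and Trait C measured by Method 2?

Different traits and methods: r(TA1, TC2) = 0.41.

0.41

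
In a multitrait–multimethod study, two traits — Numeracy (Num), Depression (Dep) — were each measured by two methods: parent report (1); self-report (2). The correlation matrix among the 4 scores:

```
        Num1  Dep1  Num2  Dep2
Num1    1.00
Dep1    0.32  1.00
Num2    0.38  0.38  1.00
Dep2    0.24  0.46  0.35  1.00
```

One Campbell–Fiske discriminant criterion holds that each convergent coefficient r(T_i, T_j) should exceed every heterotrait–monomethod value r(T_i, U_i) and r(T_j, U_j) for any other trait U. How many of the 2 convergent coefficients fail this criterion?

0

Each convergent coefficient versus the relevant comparison correlations:
Num (methods 1·2): 0.38 vs {0.32, 0.35} → pass.
Dep (methods 1·2): 0.46 vs {0.32, 0.35} → pass.
0 of 2 fail.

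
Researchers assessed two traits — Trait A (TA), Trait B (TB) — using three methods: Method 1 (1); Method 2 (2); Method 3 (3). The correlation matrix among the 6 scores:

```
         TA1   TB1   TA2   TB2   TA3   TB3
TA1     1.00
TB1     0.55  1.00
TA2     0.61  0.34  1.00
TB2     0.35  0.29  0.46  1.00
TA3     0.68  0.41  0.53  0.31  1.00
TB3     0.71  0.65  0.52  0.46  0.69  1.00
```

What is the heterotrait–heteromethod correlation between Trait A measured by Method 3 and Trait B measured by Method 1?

0.41

Different traits and methods: r(TA3, TB1) = 0.41.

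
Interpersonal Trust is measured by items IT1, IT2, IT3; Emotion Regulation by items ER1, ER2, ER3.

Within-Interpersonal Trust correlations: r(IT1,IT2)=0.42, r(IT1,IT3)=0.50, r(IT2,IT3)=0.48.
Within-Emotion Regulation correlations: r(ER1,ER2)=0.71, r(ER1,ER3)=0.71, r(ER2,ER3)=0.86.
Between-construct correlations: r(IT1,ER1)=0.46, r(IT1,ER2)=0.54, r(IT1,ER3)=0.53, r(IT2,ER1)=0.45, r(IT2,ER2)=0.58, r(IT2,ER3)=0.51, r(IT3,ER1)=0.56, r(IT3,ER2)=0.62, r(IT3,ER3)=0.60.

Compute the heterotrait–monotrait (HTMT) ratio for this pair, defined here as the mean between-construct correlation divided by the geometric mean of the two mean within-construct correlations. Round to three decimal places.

0.905

Between-construct mean = 4.85/9 = 0.5389.
Mean within-IT = 1.40/3 = 0.4667; mean within-ER = 2.28/3 = 0.7600.
Geometric mean = √(0.4667 × 0.7600) = 0.5956.
HTMT = 0.5389 / 0.5956 = 0.905.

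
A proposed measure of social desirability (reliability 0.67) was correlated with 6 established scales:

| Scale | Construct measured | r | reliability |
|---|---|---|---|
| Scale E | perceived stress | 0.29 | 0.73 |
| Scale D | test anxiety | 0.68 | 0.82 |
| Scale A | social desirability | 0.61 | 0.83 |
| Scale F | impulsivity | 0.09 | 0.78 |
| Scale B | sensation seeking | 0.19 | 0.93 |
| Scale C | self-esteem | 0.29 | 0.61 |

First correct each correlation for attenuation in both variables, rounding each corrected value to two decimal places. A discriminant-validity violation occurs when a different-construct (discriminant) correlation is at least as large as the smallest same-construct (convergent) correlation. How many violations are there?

Disattenuated r (r / √(r_scale · r_new)):
  Scale E (disc): 0.29 / √(0.73·0.67) = 0.41
  Scale D (disc): 0.68 / √(0.82·0.67) = 0.92
  Scale A (conv): 0.61 / √(0.83·0.67) = 0.82
  Scale F (disc): 0.09 / √(0.78·0.67) = 0.12
  Scale B (disc): 0.19 / √(0.93·0.67) = 0.24
  Scale C (disc): 0.29 / √(0.61·0.67) = 0.45
Smallest convergent = 0.82. Discriminant values: 0.41, 0.92, 0.12, 0.24, 0.45; count ≥ 0.82 → 1.

1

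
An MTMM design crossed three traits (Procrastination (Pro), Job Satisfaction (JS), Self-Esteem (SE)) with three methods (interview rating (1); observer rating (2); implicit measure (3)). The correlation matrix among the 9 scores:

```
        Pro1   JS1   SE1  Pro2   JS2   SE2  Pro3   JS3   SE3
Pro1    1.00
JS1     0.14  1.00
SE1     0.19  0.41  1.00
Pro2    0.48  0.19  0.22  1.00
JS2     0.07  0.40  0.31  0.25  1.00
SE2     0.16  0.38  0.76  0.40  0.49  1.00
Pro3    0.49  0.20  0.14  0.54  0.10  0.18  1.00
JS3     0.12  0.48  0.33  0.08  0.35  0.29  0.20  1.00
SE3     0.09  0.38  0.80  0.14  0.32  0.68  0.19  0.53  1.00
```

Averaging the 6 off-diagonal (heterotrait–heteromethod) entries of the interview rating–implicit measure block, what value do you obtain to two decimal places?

0.21

HTHM values (method 1 × method 3): 0.12, 0.09, 0.20, 0.38, 0.14, 0.33; mean = 1.26/6 = 0.21.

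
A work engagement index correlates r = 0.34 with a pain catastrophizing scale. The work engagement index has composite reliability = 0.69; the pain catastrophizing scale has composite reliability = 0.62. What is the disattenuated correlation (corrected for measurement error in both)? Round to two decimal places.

0.52

r_true = r_obs / √(r_xx · r_yy) = 0.34 / √(0.69 × 0.62) = 0.34 / √0.4278 = 0.34 / 0.6541 ≈ 0.52.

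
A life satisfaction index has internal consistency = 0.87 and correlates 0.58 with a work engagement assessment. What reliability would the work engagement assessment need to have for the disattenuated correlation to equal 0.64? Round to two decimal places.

r_true = r_obs / √(r_xx · r_yy) ⇒ 0.64 = 0.58 / √(0.87 · r_yy).
√(0.87 · r_yy) = 0.58 / 0.64 = 0.9063; 0.87 · r_yy = 0.8214; r_yy = 0.8214 / 0.87 ≈ 0.94.

0.94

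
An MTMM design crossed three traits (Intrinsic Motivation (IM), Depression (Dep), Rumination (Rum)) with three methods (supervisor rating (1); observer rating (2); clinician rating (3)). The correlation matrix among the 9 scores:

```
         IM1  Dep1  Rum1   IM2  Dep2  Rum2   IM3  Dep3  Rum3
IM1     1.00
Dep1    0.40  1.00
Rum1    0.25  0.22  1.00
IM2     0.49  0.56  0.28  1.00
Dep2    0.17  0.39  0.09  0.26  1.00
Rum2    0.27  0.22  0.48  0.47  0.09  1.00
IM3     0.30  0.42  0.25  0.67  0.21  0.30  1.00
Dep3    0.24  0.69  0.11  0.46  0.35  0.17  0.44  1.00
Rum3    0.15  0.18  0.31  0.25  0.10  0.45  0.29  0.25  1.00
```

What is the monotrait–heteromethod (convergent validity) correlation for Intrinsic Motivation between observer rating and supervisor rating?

0.49

Same trait (IM), different methods: r(IM2, IM1) = 0.49.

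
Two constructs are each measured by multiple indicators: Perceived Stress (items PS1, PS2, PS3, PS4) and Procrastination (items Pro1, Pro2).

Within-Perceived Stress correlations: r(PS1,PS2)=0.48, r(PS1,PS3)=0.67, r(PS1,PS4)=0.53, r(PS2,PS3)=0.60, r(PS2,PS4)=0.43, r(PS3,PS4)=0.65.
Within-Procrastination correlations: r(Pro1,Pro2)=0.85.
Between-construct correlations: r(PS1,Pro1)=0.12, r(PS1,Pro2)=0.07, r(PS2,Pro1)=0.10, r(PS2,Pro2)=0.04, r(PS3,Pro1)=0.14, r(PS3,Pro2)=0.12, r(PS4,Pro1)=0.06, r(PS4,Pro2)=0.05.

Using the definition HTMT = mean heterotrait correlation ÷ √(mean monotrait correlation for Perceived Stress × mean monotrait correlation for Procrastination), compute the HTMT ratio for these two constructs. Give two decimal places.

0.13

Mean between = 0.70/8 = 0.0875.
Mean within-PS = 3.36/6 = 0.5600; mean within-Pro = 0.85/1 = 0.8500.
Geometric mean = √(0.5600 × 0.8500) = 0.6899.
HTMT = 0.0875 / 0.6899 = 0.13.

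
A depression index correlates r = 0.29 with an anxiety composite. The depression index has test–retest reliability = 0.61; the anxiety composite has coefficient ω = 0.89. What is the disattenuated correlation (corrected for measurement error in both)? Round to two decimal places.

r_true = r_obs / √(r_xx · r_yy) = 0.29 / √(0.61 × 0.89) = 0.29 / √0.5429 = 0.29 / 0.7368 ≈ 0.39.

0.39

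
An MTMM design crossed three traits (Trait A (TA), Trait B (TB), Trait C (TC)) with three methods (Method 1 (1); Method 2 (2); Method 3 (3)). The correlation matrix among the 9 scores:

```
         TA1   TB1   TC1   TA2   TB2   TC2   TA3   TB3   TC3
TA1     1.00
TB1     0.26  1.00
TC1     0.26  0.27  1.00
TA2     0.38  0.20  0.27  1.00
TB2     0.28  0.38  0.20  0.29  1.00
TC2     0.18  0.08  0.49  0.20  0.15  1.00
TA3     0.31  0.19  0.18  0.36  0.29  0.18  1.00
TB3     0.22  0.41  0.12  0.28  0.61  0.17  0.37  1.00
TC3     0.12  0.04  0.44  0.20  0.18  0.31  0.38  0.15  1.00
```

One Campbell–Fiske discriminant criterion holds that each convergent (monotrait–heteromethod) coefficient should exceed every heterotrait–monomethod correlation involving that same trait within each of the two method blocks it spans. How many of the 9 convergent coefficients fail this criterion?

Checking each validity diagonal entry against its comparison values:
TA (methods 1·2): 0.38 vs {0.26, 0.29, 0.26, 0.20} → pass.
TA (methods 1·3): 0.31 vs {0.26, 0.37, 0.26, 0.38} → fail.
TA (methods 2·3): 0.36 vs {0.29, 0.37, 0.20, 0.38} → fail.
TB (methods 1·2): 0.38 vs {0.26, 0.29, 0.27, 0.15} → pass.
TB (methods 1·3): 0.41 vs {0.26, 0.37, 0.27, 0.15} → pass.
TB (methods 2·3): 0.61 vs {0.29, 0.37, 0.15, 0.15} → pass.
TC (methods 1·2): 0.49 vs {0.26, 0.20, 0.27, 0.15} → pass.
TC (methods 1·3): 0.44 vs {0.26, 0.38, 0.27, 0.15} → pass.
TC (methods 2·3): 0.31 vs {0.20, 0.38, 0.15, 0.15} → fail.
3 of 9 fail.

3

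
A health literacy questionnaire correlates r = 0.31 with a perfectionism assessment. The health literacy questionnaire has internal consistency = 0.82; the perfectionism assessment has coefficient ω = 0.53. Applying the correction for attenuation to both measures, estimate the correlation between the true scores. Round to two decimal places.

r_true = r_obs / √(r_xx · r_yy) = 0.31 / √(0.82 × 0.53) = 0.31 / √0.4346 = 0.31 / 0.6592 ≈ 0.47.

0.47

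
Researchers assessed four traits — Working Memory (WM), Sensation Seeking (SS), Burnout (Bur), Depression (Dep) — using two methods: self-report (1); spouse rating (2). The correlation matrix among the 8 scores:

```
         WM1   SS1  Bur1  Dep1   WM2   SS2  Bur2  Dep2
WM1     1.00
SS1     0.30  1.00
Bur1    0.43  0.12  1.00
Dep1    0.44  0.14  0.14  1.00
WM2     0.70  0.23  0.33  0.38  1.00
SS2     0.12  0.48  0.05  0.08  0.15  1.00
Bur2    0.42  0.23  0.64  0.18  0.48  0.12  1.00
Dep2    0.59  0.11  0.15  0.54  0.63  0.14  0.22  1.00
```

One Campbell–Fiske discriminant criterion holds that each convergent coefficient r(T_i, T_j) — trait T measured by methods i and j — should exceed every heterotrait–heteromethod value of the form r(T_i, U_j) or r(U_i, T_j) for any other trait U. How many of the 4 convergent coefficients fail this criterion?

Convergent coefficients and their comparison sets:
WM (methods 1·2): 0.70 vs {0.12, 0.23, 0.42, 0.33, 0.59, 0.38} → pass.
SS (methods 1·2): 0.48 vs {0.23, 0.12, 0.23, 0.05, 0.11, 0.08} → pass.
Bur (methods 1·2): 0.64 vs {0.33, 0.42, 0.05, 0.23, 0.15, 0.18} → pass.
Dep (methods 1·2): 0.54 vs {0.38, 0.59, 0.08, 0.11, 0.18, 0.15} → fail.
1 of 4 fail.

1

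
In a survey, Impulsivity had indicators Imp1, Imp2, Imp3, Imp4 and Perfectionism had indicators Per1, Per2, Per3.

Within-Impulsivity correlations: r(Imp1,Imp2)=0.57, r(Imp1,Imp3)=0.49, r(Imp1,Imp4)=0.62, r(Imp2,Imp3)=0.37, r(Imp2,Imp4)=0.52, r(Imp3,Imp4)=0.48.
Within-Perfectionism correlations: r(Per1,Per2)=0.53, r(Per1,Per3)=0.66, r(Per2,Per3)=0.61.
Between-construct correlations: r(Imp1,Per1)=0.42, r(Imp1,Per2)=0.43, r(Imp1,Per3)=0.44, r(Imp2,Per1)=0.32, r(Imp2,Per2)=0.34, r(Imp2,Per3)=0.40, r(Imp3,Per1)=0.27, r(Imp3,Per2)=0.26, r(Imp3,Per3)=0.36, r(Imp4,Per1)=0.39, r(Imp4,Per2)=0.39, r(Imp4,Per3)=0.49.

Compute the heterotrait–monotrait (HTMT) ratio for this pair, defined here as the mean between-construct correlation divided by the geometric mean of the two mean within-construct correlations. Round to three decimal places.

0.681

Between-construct mean = 4.51/12 = 0.3758.
Mean within-Imp = 3.05/6 = 0.5083; mean within-Per = 1.80/3 = 0.6000.
Geometric mean = √(0.5083 × 0.6000) = 0.5522.
HTMT = 0.3758 / 0.5522 = 0.681.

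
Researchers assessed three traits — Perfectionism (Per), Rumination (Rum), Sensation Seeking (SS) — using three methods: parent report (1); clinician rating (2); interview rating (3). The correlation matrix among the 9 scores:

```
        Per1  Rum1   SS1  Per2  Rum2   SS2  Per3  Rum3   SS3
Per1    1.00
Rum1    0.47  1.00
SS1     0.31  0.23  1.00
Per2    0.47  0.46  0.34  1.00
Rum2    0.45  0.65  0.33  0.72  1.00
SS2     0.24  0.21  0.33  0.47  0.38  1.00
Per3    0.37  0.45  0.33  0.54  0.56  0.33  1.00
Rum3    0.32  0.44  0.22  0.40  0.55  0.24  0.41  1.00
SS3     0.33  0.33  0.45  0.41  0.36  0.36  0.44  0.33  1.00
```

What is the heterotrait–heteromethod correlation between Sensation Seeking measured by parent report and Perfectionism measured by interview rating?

0.33

Different traits and methods: r(SS1, Per3) = 0.33.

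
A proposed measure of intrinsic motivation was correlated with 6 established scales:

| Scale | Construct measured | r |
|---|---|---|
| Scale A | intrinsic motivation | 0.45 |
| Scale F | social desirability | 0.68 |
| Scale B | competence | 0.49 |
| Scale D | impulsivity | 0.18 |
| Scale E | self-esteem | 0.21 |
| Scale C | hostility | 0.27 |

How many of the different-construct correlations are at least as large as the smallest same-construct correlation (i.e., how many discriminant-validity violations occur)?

Convergent (same construct = intrinsic motivation): Scale A.
Smallest convergent = 0.45. Discriminant values: 0.68, 0.49, 0.18, 0.21, 0.27; count ≥ 0.45 → 2.

2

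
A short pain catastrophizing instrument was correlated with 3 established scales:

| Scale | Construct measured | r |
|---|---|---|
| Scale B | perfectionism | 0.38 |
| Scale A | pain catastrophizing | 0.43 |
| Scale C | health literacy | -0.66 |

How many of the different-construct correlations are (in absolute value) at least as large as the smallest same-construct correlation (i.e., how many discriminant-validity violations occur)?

Convergent (same construct = pain catastrophizing): Scale A.
Smallest convergent = 0.43. Discriminant |r|: 0.38, 0.66; count ≥ 0.43 → 1.

1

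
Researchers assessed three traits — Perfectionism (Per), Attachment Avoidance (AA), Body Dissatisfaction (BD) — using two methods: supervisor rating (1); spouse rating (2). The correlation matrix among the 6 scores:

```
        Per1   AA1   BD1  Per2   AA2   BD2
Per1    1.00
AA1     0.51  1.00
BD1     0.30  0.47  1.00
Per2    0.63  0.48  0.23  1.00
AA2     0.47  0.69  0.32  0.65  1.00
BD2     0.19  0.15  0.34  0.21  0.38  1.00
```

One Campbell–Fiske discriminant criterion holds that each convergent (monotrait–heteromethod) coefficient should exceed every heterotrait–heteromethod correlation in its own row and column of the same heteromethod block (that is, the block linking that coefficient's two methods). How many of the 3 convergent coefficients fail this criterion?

0

Convergent coefficients and their comparison sets:
Per (methods 1·2): 0.63 vs {0.47, 0.48, 0.19, 0.23} → pass.
AA (methods 1·2): 0.69 vs {0.48, 0.47, 0.15, 0.32} → pass.
BD (methods 1·2): 0.34 vs {0.23, 0.19, 0.32, 0.15} → pass.
0 of 3 fail.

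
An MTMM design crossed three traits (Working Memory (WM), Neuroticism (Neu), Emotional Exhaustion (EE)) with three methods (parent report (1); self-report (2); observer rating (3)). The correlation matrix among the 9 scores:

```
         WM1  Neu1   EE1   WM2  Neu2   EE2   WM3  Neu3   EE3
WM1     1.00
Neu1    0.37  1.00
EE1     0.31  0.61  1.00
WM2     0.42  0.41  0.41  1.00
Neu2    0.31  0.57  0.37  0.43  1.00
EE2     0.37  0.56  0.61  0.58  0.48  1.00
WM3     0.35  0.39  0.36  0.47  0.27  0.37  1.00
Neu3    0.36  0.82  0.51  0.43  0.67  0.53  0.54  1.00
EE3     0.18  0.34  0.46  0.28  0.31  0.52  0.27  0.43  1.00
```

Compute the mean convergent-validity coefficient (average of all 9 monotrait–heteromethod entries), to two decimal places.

Convergent values: 0.42, 0.35, 0.47, 0.57, 0.82, 0.67, 0.61, 0.46, 0.52; mean = 4.89/9 = 0.54.

0.54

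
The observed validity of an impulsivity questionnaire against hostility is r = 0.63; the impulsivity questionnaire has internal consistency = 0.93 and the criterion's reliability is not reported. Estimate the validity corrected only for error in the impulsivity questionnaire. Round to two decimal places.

Single correction: r_c = r_obs / √r_xx = 0.63 / √0.93 = 0.63 / 0.9644 ≈ 0.65.

0.65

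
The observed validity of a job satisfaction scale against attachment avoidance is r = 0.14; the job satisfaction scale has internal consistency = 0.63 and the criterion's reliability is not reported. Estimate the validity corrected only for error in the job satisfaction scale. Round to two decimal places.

Single correction: r_c = r_obs / √r_xx = 0.14 / √0.63 = 0.14 / 0.7937 ≈ 0.18.

0.18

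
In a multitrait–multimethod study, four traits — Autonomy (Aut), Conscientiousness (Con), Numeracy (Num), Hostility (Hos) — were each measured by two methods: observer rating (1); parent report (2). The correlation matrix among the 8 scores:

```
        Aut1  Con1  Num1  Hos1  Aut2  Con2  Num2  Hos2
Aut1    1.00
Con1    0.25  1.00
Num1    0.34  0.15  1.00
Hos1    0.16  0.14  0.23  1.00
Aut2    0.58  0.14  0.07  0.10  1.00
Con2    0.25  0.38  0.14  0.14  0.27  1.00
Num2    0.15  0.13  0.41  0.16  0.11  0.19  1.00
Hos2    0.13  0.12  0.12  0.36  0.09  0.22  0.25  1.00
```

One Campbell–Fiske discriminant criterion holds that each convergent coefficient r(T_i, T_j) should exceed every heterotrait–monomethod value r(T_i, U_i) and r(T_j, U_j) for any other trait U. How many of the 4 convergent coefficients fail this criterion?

0

Convergent coefficients and their comparison sets:
Aut (methods 1·2): 0.58 vs {0.25, 0.27, 0.34, 0.11, 0.16, 0.09} → pass.
Con (methods 1·2): 0.38 vs {0.25, 0.27, 0.15, 0.19, 0.14, 0.22} → pass.
Num (methods 1·2): 0.41 vs {0.34, 0.11, 0.15, 0.19, 0.23, 0.25} → pass.
Hos (methods 1·2): 0.36 vs {0.16, 0.09, 0.14, 0.22, 0.23, 0.25} → pass.
0 of 4 fail.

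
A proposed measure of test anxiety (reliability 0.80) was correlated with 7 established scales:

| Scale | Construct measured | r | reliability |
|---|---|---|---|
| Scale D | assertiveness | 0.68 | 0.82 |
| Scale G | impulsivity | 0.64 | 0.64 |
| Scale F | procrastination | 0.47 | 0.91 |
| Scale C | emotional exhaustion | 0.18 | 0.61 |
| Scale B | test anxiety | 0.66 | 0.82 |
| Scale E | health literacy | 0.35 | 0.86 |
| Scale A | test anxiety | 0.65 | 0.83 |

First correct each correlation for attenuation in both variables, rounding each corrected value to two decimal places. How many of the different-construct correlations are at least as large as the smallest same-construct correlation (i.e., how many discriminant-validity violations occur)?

2

Disattenuated r (r / √(r_scale · r_new)):
  Scale D (disc): 0.68 / √(0.82·0.80) = 0.84
  Scale G (disc): 0.64 / √(0.64·0.80) = 0.89
  Scale F (disc): 0.47 / √(0.91·0.80) = 0.55
  Scale C (disc): 0.18 / √(0.61·0.80) = 0.26
  Scale B (conv): 0.66 / √(0.82·0.80) = 0.81
  Scale E (disc): 0.35 / √(0.86·0.80) = 0.42
  Scale A (conv): 0.65 / √(0.83·0.80) = 0.80
Smallest convergent = 0.80. Discriminant values: 0.84, 0.89, 0.55, 0.26, 0.42; count ≥ 0.80 → 2.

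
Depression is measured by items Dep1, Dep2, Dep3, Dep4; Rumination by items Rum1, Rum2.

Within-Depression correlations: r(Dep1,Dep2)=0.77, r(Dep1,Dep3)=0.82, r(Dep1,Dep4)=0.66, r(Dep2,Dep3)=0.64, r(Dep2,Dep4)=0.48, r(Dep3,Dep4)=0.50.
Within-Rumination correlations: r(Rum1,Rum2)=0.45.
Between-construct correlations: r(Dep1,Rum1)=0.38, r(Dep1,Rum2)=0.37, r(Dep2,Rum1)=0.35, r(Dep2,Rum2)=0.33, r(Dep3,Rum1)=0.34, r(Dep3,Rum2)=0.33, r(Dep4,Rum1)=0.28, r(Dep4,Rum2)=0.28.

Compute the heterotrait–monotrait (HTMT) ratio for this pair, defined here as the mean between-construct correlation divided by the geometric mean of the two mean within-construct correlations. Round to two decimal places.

Mean between = 2.66/8 = 0.3325.
Mean within-Dep = 3.87/6 = 0.6450; mean within-Rum = 0.45/1 = 0.4500.
Geometric mean = √(0.6450 × 0.4500) = 0.5387.
HTMT = 0.3325 / 0.5387 = 0.62.

0.62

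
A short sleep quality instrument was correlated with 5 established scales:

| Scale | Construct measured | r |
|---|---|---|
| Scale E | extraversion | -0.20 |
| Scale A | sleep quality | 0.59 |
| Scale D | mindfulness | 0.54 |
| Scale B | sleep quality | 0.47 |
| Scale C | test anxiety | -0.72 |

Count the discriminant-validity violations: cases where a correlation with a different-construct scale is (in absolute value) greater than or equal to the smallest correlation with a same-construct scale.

2

Convergent (same construct = sleep quality): Scale A, Scale B.
Smallest convergent = 0.47. Discriminant |r|: 0.20, 0.54, 0.72; count ≥ 0.47 → 2.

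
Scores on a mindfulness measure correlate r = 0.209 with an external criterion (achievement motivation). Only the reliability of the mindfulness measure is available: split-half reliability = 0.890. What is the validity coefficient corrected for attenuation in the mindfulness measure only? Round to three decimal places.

0.222

Single correction: r_c = r_obs / √r_xx = 0.209 / √0.890 = 0.209 / 0.9434 ≈ 0.222.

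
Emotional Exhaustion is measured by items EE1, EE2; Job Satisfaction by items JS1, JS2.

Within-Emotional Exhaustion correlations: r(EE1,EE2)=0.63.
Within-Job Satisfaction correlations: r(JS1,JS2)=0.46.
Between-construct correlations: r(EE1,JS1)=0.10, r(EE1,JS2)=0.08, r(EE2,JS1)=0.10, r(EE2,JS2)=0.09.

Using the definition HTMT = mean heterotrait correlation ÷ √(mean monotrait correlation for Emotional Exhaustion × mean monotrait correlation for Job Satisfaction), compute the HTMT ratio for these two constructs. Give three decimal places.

0.172

Mean heterotrait r = 0.37/4 = 0.0925.
Mean within-EE = 0.63/1 = 0.6300; mean within-JS = 0.46/1 = 0.4600.
Geometric mean = √(0.6300 × 0.4600) = 0.5383.
HTMT = 0.0925 / 0.5383 = 0.172.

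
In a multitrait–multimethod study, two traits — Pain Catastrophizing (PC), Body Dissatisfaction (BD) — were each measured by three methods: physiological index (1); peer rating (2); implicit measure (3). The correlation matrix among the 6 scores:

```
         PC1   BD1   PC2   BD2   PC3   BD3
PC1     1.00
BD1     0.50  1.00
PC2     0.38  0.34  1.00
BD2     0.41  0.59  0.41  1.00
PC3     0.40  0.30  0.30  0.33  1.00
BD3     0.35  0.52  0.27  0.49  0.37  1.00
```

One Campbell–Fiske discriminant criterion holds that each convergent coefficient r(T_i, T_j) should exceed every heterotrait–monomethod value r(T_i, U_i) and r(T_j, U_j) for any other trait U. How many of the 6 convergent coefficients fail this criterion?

Convergent coefficients and their comparison sets:
PC (methods 1·2): 0.38 vs {0.50, 0.41} → fail.
PC (methods 1·3): 0.40 vs {0.50, 0.37} → fail.
PC (methods 2·3): 0.30 vs {0.41, 0.37} → fail.
BD (methods 1·2): 0.59 vs {0.50, 0.41} → pass.
BD (methods 1·3): 0.52 vs {0.50, 0.37} → pass.
BD (methods 2·3): 0.49 vs {0.41, 0.37} → pass.
3 of 6 fail.

3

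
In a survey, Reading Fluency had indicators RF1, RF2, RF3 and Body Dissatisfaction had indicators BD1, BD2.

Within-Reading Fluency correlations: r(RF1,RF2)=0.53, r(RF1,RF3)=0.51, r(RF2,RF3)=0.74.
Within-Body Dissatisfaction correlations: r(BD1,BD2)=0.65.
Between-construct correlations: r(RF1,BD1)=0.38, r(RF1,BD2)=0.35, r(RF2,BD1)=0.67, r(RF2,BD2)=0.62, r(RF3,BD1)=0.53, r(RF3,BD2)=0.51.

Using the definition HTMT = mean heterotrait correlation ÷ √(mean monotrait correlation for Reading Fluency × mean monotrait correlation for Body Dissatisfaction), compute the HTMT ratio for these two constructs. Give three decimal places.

0.821

Mean heterotrait r = 3.06/6 = 0.5100.
Mean within-RF = 1.78/3 = 0.5933; mean within-BD = 0.65/1 = 0.6500.
Geometric mean = √(0.5933 × 0.6500) = 0.6210.
HTMT = 0.5100 / 0.6210 = 0.821.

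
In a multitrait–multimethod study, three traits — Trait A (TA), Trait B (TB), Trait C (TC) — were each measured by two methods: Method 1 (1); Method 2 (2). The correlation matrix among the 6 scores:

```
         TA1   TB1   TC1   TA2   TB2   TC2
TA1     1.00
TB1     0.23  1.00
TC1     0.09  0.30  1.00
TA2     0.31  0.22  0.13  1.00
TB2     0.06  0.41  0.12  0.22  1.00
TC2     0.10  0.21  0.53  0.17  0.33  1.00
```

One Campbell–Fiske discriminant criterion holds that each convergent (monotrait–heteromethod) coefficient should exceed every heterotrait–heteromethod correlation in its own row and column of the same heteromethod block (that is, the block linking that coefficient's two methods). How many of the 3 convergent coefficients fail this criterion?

Convergent coefficients and their comparison sets:
TA (methods 1·2): 0.31 vs {0.06, 0.22, 0.10, 0.13} → pass.
TB (methods 1·2): 0.41 vs {0.22, 0.06, 0.21, 0.12} → pass.
TC (methods 1·2): 0.53 vs {0.13, 0.10, 0.12, 0.21} → pass.
0 of 3 fail.

0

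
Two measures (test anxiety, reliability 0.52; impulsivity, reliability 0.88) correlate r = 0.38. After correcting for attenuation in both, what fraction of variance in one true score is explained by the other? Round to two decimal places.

0.32

Disattenuated r = 0.38 / √(0.52 × 0.88) = 0.38 / 0.6765 = 0.5617.
Shared true-score variance = 0.5617² = 0.3155 ≈ 0.32.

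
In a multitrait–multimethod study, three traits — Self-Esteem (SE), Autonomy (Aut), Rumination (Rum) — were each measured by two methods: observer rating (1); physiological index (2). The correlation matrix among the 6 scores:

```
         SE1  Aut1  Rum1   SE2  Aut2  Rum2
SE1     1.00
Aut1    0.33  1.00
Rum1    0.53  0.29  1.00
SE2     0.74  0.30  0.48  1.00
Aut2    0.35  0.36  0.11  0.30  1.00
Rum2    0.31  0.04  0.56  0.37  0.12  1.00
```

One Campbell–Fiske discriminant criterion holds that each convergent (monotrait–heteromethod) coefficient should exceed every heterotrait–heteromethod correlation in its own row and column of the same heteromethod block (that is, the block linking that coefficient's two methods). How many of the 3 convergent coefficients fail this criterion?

Checking each validity diagonal entry against its comparison values:
SE (methods 1·2): 0.74 vs {0.35, 0.30, 0.31, 0.48} → pass.
Aut (methods 1·2): 0.36 vs {0.30, 0.35, 0.04, 0.11} → pass.
Rum (methods 1·2): 0.56 vs {0.48, 0.31, 0.11, 0.04} → pass.
0 of 3 fail.

0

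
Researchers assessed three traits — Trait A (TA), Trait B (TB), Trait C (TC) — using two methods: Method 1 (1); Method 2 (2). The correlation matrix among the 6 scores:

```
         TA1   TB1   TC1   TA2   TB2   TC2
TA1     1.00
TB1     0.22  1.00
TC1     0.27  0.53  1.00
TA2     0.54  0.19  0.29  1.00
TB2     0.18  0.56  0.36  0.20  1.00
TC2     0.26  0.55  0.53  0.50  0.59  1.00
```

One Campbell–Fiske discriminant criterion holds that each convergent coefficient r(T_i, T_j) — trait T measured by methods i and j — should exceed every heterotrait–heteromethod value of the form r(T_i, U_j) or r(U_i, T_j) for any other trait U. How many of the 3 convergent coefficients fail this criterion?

1

Convergent coefficients and their comparison sets:
TA (methods 1·2): 0.54 vs {0.18, 0.19, 0.26, 0.29} → pass.
TB (methods 1·2): 0.56 vs {0.19, 0.18, 0.55, 0.36} → pass.
TC (methods 1·2): 0.53 vs {0.29, 0.26, 0.36, 0.55} → fail.
1 of 3 fail.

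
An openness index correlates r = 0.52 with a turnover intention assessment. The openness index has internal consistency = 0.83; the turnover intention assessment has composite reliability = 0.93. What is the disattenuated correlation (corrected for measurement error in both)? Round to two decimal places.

r_true = r_obs / √(r_xx · r_yy) = 0.52 / √(0.83 × 0.93) = 0.52 / √0.7719 = 0.52 / 0.8786 ≈ 0.59.

0.59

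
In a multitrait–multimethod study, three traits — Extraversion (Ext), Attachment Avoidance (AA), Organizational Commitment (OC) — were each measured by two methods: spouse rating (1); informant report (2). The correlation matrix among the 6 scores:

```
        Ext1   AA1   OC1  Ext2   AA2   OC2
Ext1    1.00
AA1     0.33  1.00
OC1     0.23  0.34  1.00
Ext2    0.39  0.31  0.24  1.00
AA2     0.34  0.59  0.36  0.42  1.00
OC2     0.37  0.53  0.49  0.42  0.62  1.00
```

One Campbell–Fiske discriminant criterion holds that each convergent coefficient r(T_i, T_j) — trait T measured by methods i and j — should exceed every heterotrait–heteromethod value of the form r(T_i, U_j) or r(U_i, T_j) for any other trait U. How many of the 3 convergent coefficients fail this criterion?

Convergent coefficients and their comparison sets:
Ext (methods 1·2): 0.39 vs {0.34, 0.31, 0.37, 0.24} → pass.
AA (methods 1·2): 0.59 vs {0.31, 0.34, 0.53, 0.36} → pass.
OC (methods 1·2): 0.49 vs {0.24, 0.37, 0.36, 0.53} → fail.
1 of 3 fail.

1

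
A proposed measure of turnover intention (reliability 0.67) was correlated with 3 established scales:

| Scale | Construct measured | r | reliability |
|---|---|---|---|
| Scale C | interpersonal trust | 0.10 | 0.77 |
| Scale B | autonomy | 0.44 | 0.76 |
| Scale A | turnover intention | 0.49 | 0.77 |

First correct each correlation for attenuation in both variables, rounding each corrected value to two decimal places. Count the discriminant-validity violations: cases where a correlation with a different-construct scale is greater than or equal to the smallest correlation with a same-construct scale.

0

Disattenuated r (r / √(r_scale · r_new)):
  Scale C (disc): 0.10 / √(0.77·0.67) = 0.14
  Scale B (disc): 0.44 / √(0.76·0.67) = 0.62
  Scale A (conv): 0.49 / √(0.77·0.67) = 0.68
Smallest convergent = 0.68. Discriminant values: 0.14, 0.62; count ≥ 0.68 → 0.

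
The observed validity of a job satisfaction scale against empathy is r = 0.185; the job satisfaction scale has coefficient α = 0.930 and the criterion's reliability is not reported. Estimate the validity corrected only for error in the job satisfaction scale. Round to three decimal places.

Single correction: r_c = r_obs / √r_xx = 0.185 / √0.930 = 0.185 / 0.9644 ≈ 0.192.

0.192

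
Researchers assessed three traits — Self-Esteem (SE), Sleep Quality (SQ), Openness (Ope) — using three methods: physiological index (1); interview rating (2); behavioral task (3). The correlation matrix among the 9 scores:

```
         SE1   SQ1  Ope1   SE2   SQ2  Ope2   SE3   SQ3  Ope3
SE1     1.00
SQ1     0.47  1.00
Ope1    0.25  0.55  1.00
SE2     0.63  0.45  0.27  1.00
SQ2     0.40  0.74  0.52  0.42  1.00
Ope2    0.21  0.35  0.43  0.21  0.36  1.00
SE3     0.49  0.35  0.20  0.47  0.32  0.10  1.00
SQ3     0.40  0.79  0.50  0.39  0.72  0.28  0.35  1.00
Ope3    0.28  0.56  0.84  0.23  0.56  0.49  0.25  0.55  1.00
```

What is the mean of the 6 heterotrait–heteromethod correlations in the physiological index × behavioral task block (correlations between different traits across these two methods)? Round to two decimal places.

HTHM values (method 1 × method 3): 0.40, 0.28, 0.35, 0.56, 0.20, 0.50; mean = 2.29/6 = 0.38.

0.38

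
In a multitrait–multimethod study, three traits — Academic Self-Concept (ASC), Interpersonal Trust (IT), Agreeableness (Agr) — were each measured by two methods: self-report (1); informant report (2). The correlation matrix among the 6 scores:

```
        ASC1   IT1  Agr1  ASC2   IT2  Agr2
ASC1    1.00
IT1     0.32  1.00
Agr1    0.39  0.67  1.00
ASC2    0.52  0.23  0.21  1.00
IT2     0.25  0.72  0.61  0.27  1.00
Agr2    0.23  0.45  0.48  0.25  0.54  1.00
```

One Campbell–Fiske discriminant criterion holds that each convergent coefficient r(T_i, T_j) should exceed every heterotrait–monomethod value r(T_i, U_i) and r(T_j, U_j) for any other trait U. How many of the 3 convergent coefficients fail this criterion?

Checking each validity diagonal entry against its comparison values:
ASC (methods 1·2): 0.52 vs {0.32, 0.27, 0.39, 0.25} → pass.
IT (methods 1·2): 0.72 vs {0.32, 0.27, 0.67, 0.54} → pass.
Agr (methods 1·2): 0.48 vs {0.39, 0.25, 0.67, 0.54} → fail.
1 of 3 fail.

1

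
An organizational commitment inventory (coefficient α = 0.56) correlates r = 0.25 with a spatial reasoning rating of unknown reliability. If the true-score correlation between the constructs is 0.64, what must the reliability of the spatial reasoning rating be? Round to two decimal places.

r_true = r_obs / √(r_xx · r_yy) ⇒ 0.64 = 0.25 / √(0.56 · r_yy).
√(0.56 · r_yy) = 0.25 / 0.64 = 0.3906; 0.56 · r_yy = 0.1526; r_yy = 0.1526 / 0.56 ≈ 0.27.

0.27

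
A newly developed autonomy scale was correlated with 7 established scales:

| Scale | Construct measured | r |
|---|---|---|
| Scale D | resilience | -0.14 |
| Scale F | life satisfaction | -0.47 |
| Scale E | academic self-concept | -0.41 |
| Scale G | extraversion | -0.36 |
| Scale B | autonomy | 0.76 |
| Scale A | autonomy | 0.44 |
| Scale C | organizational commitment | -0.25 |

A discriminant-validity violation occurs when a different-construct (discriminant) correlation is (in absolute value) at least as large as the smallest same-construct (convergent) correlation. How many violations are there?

Convergent (same construct = autonomy): Scale B, Scale A.
Smallest convergent = 0.44. Discriminant |r|: 0.14, 0.47, 0.41, 0.36, 0.25; count ≥ 0.44 → 1.

1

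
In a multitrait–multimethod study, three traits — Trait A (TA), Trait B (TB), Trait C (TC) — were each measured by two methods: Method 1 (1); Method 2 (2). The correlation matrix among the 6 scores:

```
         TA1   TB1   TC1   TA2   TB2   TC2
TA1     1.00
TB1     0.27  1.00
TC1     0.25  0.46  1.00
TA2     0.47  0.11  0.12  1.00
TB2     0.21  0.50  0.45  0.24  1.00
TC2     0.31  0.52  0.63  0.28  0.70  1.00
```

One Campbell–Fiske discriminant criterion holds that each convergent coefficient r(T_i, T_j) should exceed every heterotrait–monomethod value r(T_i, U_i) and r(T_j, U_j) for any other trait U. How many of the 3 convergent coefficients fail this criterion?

Convergent coefficients and their comparison sets:
TA (methods 1·2): 0.47 vs {0.27, 0.24, 0.25, 0.28} → pass.
TB (methods 1·2): 0.50 vs {0.27, 0.24, 0.46, 0.70} → fail.
TC (methods 1·2): 0.63 vs {0.25, 0.28, 0.46, 0.70} → fail.
2 of 3 fail.

2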